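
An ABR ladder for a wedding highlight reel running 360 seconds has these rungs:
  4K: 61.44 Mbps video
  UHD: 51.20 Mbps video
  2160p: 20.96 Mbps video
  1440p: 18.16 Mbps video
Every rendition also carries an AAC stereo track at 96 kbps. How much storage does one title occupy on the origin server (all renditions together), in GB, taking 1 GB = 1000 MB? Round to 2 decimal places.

Audio: 96 kbps = 0.096 Mbps.
Sum of rendition bitrates: (61.44+0.096) + (51.20+0.096) + (20.96+0.096) + (18.16+0.096) = 152.144 Mbps.
× 360 s = 54,772 Mb = 6,846 MB = 6.846 GB.

6.85 GB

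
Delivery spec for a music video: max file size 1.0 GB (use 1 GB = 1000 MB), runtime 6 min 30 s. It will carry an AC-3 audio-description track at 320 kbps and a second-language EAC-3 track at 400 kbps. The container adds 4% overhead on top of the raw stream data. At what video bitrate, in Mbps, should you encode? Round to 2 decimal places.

Budget: 1.0 GB = 8000.0 Mb.
Stream payload after overhead: 8000.0 / 1.04 = 7692.3 Mb.
6 min 30 s = 390 s
Total bitrate budget: 7692.3 Mb / 390 s = 19.724 Mbps.
Audio total: 320 + 400 = 720 kbps = 0.720 Mbps.
Video: 19.724 − 0.720 = 19.004 Mbps.

19.00 Mbps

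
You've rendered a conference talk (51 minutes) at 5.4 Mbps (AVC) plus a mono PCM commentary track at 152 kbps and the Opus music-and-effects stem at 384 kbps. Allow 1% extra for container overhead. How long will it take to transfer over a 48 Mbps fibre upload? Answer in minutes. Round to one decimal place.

51 min = 3060 s
Audio total: 152 + 384 = 536 kbps = 0.536 Mbps.
Total bitrate: 5.936 Mbps.
File: 5.936 Mbps × 3060 s = 18164.2 Mb.
With 1% container overhead: ×1.01. → 18345.8 Mb.
At 48 Mbps: 18345.8 / 48 = 382.2 s ≈ 6.37 minutes.

6.4 minutes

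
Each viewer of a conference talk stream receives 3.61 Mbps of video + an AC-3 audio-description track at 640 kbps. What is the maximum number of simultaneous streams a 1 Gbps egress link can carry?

235

Audio: 640 kbps = 0.640 Mbps.
Per-viewer media rate: 4.250 Mbps.
1 Gbps = 1,000 Mbps; 1,000 / 4.250 = 235.29 → 235 viewers.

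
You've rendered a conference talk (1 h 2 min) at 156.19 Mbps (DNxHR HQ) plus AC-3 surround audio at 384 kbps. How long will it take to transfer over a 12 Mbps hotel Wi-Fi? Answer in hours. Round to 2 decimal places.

1 h 2 min = 62 min = 3720 s
Audio: 384 kbps = 0.384 Mbps.
Total bitrate: 156.574 Mbps.
File: 156.574 Mbps × 3720 s = 582455.3 Mb.
At 12 Mbps: 582455.3 / 12 = 48537.9 s ≈ 13.5 hours.

13.48 hours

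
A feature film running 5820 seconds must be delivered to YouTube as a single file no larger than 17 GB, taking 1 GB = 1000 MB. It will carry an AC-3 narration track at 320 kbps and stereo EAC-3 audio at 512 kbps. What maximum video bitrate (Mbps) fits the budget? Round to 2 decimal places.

22.54 Mbps

Budget: 17 GB = 136000.0 Mb.
Total bitrate budget: 136000.0 Mb / 5820 s = 23.368 Mbps.
Audio total: 320 + 512 = 832 kbps = 0.832 Mbps.
Video: 23.368 − 0.832 = 22.536 Mbps.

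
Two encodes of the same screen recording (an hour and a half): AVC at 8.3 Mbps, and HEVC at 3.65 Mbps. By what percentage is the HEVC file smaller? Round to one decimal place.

1.5 h = 5400 s
AVC: 8.300 Mbps × 5400 s = 44820.0 Mb = 5.603 GB.
HEVC: 3.650 Mbps × 5400 s = 19710.0 Mb = 2.464 GB.
Reduction: (1 − 2.464/5.603) × 100 = 56.02%.

56.0%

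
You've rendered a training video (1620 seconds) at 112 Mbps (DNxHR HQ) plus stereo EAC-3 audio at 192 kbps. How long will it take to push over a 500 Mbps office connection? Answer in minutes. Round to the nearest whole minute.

6 minutes

Audio: 192 kbps = 0.192 Mbps.
Total bitrate: 112.192 Mbps.
File: 112.192 Mbps × 1620 s = 181751.0 Mb.
At 500 Mbps: 181751.0 / 500 = 363.5 s ≈ 6.06 minutes.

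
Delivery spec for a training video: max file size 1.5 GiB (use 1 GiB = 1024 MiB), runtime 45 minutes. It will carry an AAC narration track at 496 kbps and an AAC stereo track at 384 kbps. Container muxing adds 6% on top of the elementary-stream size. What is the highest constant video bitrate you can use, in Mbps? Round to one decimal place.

Budget: 1.5 GiB = 12884.9 Mb.
Stream payload after overhead: 12884.9 / 1.06 = 12155.6 Mb.
45 min = 2700 s
Total bitrate budget: 12155.6 Mb / 2700 s = 4.502 Mbps.
Audio total: 496 + 384 = 880 kbps = 0.880 Mbps.
Video: 4.502 − 0.880 = 3.622 Mbps.

3.6 Mbps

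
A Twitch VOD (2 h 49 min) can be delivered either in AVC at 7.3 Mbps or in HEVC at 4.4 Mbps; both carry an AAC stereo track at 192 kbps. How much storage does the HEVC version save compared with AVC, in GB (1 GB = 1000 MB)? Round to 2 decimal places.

3.68 GB

2 h 49 min = 169 min = 10140 s
Audio: 192 kbps = 0.192 Mbps.
AVC: 7.492 Mbps × 10140 s = 75968.9 Mb = 9.496 GB.
HEVC: 4.592 Mbps × 10140 s = 46562.9 Mb = 5.820 GB.
Saving: 9.496 − 5.820 = 3.676 GB.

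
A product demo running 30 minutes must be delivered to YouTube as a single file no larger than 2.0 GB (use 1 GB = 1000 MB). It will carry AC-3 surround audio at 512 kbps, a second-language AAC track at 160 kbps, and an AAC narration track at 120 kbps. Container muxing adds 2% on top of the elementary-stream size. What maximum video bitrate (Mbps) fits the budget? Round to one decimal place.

7.9 Mbps

Budget: 2.0 GB = 16000.0 Mb.
Stream payload after overhead: 16000.0 / 1.02 = 15686.3 Mb.
30 min = 1800 s
Total bitrate budget: 15686.3 Mb / 1800 s = 8.715 Mbps.
Audio total: 512 + 160 + 120 = 792 kbps = 0.792 Mbps.
Video: 8.715 − 0.792 = 7.923 Mbps.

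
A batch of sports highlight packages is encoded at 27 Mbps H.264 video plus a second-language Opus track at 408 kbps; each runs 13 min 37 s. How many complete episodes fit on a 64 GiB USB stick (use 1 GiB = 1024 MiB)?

13 min 37 s = 817 s
Audio: 408 kbps = 0.408 Mbps.
Total bitrate: 27.408 Mbps.
Per item: 27.408 Mbps × 817 s = 22,392 Mb = 2,799 MB.
Capacity: 64 GiB = 549,756 Mb; 24.55 items → 24 complete.

24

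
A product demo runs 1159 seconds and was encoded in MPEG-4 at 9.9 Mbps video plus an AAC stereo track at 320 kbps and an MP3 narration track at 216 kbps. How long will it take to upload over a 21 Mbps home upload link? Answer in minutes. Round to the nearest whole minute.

10 minutes

Audio total: 320 + 216 = 536 kbps = 0.536 Mbps.
Total bitrate: 10.436 Mbps.
File: 10.436 Mbps × 1159 s = 12095.3 Mb.
At 21 Mbps: 12095.3 / 21 = 576.0 s ≈ 9.6 minutes.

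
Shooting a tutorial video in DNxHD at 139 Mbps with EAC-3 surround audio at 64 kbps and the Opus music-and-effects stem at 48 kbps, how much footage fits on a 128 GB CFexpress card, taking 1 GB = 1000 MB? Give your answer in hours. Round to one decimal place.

Audio total: 64 + 48 = 112 kbps = 0.112 Mbps.
Total bitrate: 139 + 0.112 = 139.112 Mbps.
Capacity: 128 GB = 1,024,000 Mb.
Recording time: 1,024,000 / 139.112 = 7,361 s ≈ 2.04 hours.

2.0 hours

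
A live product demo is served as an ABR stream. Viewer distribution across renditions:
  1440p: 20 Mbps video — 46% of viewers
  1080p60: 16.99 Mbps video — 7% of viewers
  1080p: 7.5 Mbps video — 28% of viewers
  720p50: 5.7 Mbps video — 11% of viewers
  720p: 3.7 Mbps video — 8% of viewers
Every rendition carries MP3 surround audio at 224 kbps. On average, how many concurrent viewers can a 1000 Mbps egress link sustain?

Audio: 224 kbps = 0.224 Mbps.
Average per-viewer bitrate: 0.46×20.224 + 0.07×17.214 + 0.28×7.724 + 0.11×5.924 + 0.08×3.924 = 13.636 Mbps.
1000 Mbps = 1,000 Mbps; 1,000 / 13.636 = 73.33 → 73.

73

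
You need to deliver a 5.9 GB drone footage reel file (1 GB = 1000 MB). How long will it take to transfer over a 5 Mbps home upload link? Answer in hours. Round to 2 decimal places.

2.62 hours

File: 5.9 GB = 47200.0 Mb.
At 5 Mbps: 47200.0 / 5 = 9440.0 s ≈ 2.62 hours.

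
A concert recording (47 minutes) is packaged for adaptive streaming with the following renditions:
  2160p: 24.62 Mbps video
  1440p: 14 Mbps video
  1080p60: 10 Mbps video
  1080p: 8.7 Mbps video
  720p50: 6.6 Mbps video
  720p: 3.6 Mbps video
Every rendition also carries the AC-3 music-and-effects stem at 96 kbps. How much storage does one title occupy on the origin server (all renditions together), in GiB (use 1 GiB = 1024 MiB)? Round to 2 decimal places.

47 min = 2820 s
Audio: 96 kbps = 0.096 Mbps.
Sum of rendition bitrates: (24.62+0.096) + (14+0.096) + (10+0.096) + (8.7+0.096) + (6.6+0.096) + (3.6+0.096) = 68.096 Mbps.
× 2820 s = 192,031 Mb = 24,004 MB = 22.36 GiB.

22.36 GiB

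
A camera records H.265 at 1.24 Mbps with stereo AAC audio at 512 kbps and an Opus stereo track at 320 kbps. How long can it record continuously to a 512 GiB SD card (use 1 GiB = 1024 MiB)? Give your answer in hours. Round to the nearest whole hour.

590 hours

Audio total: 512 + 320 = 832 kbps = 0.832 Mbps.
Total bitrate: 1.24 + 0.832 = 2.072 Mbps.
Capacity: 512 GiB = 4,398,047 Mb.
Recording time: 4,398,047 / 2.072 = 2,122,609 s ≈ 590 hours.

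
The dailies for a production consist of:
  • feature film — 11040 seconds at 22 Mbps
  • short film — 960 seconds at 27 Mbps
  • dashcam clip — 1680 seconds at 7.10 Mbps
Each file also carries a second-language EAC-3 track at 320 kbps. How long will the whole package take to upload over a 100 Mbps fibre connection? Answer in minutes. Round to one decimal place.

47.5 minutes

Audio: 320 kbps = 0.320 Mbps.
feature film: 22.320 Mbps × 11040 s = 246412.8 Mb
short film: 27.320 Mbps × 960 s = 26227.2 Mb
dashcam clip: 7.420 Mbps × 1680 s = 12465.6 Mb
Total: 285105.6 Mb = 35638.2 MB.
At 100 Mbps: 285105.6 / 100 = 2851 s ≈ 47.5 minutes.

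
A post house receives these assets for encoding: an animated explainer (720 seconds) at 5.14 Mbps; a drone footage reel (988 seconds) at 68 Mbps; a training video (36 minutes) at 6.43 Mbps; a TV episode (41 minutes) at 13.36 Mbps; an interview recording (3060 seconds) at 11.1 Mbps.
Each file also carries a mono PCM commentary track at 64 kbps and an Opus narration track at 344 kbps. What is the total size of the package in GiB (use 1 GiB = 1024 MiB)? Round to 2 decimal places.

Audio total: 64 + 344 = 408 kbps = 0.408 Mbps.
animated explainer: 5.548 Mbps × 720 s = 3994.6 Mb
drone footage reel: 68.408 Mbps × 988 s = 67587.1 Mb
training video: 6.838 Mbps × 2160 s = 14770.1 Mb
TV episode: 13.768 Mbps × 2460 s = 33869.3 Mb
interview recording: 11.508 Mbps × 3060 s = 35214.5 Mb
Total: 155435.5 Mb = 19429.4 MB.
= 18.10 GiB.

18.10 GiB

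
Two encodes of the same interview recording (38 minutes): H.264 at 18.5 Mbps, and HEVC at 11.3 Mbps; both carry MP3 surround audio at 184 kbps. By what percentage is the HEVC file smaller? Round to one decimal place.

38 min = 2280 s
Audio: 184 kbps = 0.184 Mbps.
H.264: 18.684 Mbps × 2280 s = 42599.5 Mb = 5.325 GB.
HEVC: 11.484 Mbps × 2280 s = 26183.5 Mb = 3.273 GB.
Reduction: (1 − 3.273/5.325) × 100 = 38.54%.

38.5%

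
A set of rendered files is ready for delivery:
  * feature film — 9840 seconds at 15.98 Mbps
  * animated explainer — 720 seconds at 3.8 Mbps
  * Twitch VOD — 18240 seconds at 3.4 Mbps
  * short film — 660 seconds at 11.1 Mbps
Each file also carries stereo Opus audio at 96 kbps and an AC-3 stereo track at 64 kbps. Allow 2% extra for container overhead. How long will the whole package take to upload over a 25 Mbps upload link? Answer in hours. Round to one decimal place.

2.7 hours

Audio total: 96 + 64 = 160 kbps = 0.160 Mbps.
feature film: 16.140 Mbps × 9840 s × 1.02 = 161994.0 Mb
animated explainer: 3.960 Mbps × 720 s × 1.02 = 2908.2 Mb
Twitch VOD: 3.560 Mbps × 18240 s × 1.02 = 66233.1 Mb
short film: 11.260 Mbps × 660 s × 1.02 = 7580.2 Mb
Total: 238715.5 Mb = 29839.4 MB.
At 25 Mbps: 238715.5 / 25 = 9549 s ≈ 2.65 hours.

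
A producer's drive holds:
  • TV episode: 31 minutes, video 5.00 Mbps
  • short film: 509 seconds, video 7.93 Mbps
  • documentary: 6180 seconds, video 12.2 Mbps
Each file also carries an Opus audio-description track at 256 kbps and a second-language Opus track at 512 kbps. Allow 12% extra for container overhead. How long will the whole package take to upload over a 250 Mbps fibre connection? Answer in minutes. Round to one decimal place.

Audio total: 256 + 512 = 768 kbps = 0.768 Mbps.
TV episode: 5.768 Mbps × 1860 s × 1.12 = 12015.9 Mb
short film: 8.698 Mbps × 509 s × 1.12 = 4958.6 Mb
documentary: 12.968 Mbps × 6180 s × 1.12 = 89759.3 Mb
Total: 106733.8 Mb = 13341.7 MB.
At 250 Mbps: 106733.8 / 250 = 427 s ≈ 7.12 minutes.

7.1 minutes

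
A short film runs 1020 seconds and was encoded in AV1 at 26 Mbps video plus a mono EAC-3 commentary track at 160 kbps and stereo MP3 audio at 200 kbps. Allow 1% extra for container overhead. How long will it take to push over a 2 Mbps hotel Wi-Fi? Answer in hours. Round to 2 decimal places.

3.77 hours

Audio total: 160 + 200 = 360 kbps = 0.360 Mbps.
Total bitrate: 26.360 Mbps.
File: 26.360 Mbps × 1020 s = 26887.2 Mb.
With 1% container overhead: ×1.01. → 27156.1 Mb.
At 2 Mbps: 27156.1 / 2 = 13578.0 s ≈ 3.77 hours.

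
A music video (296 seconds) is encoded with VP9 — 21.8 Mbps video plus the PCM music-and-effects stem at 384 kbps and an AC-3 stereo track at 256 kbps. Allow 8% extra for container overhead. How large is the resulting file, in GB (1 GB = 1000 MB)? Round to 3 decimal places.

Audio total: 384 + 256 = 640 kbps = 0.640 Mbps.
Total bitrate: 21.8 + 0.640 = 22.440 Mbps.
Stream data: 22.440 Mbps × 296 s = 6642.2 Mb.
With 8% container overhead: ×1.08.
7,174 Mb ÷ 8 = 896.7 MB → 0.8967 GB.

0.897 GB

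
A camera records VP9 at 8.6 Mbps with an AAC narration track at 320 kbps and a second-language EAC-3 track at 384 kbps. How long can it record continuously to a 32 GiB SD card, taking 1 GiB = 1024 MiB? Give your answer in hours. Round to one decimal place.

Audio total: 320 + 384 = 704 kbps = 0.704 Mbps.
Total bitrate: 8.6 + 0.704 = 9.304 Mbps.
Capacity: 32 GiB = 274,878 Mb.
Recording time: 274,878 / 9.304 = 29,544 s ≈ 8.21 hours.

8.2 hours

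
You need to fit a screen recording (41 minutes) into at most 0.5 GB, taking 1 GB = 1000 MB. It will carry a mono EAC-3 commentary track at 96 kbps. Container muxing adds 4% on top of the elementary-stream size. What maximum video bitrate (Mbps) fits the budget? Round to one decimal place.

Budget: 0.5 GB = 4000.0 Mb.
Stream payload after overhead: 4000.0 / 1.04 = 3846.2 Mb.
41 min = 2460 s
Total bitrate budget: 3846.2 Mb / 2460 s = 1.563 Mbps.
Audio: 96 kbps = 0.096 Mbps.
Video: 1.563 − 0.096 = 1.467 Mbps.

1.5 Mbps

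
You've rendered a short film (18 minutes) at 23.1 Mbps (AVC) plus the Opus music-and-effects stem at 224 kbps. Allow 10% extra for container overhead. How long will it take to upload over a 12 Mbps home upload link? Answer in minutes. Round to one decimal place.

18 min = 1080 s
Audio: 224 kbps = 0.224 Mbps.
Total bitrate: 23.324 Mbps.
File: 23.324 Mbps × 1080 s = 25189.9 Mb.
With 10% container overhead: ×1.10. → 27708.9 Mb.
At 12 Mbps: 27708.9 / 12 = 2309.1 s ≈ 38.5 minutes.

38.5 minutes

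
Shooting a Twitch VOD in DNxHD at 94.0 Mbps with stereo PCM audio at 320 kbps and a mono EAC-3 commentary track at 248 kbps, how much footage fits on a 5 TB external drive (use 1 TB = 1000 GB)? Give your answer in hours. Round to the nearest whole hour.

Audio total: 320 + 248 = 568 kbps = 0.568 Mbps.
Total bitrate: 94.0 + 0.568 = 94.568 Mbps.
Capacity: 5 TB = 40,000,000 Mb.
Recording time: 40,000,000 / 94.568 = 422,976 s ≈ 117 hours.

117 hours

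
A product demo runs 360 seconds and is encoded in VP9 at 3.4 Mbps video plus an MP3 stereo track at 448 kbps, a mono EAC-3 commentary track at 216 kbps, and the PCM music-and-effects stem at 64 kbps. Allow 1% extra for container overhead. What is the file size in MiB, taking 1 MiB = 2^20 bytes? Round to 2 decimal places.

178.93 MiB

Audio total: 448 + 216 + 64 = 728 kbps = 0.728 Mbps.
Total bitrate: 3.4 + 0.728 = 4.128 Mbps.
Stream data: 4.128 Mbps × 360 s = 1486.1 Mb.
With 1% container overhead: ×1.01.
1,501 Mb = 187,617,600 bytes ÷ 1,048,576 = 178.9 MiB.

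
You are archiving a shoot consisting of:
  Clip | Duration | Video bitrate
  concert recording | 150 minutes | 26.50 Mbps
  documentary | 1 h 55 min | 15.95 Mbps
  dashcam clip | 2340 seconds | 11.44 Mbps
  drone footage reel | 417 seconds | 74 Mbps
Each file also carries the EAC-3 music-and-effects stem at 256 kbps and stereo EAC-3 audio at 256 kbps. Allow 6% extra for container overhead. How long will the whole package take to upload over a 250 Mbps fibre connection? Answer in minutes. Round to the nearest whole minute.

Audio total: 256 + 256 = 512 kbps = 0.512 Mbps.
concert recording: 27.012 Mbps × 9000 s × 1.06 = 257694.5 Mb
documentary: 16.462 Mbps × 6900 s × 1.06 = 120403.1 Mb
dashcam clip: 11.952 Mbps × 2340 s × 1.06 = 29645.7 Mb
drone footage reel: 74.512 Mbps × 417 s × 1.06 = 32935.8 Mb
Total: 440679.1 Mb = 55084.9 MB.
At 250 Mbps: 440679.1 / 250 = 1763 s ≈ 29.4 minutes.

29 minutes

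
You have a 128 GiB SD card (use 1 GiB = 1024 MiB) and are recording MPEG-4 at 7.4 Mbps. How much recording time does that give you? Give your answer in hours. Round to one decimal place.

Capacity: 128 GiB = 1,099,512 Mb.
Recording time: 1,099,512 / 7.400 = 148,583 s ≈ 41.3 hours.

41.3 hours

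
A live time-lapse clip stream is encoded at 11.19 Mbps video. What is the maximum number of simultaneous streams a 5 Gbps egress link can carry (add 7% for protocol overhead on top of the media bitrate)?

On the wire with 7% overhead: 11.973 Mbps.
5 Gbps = 5,000 Mbps; 5,000 / 11.973 = 417.60 → 417 viewers.

417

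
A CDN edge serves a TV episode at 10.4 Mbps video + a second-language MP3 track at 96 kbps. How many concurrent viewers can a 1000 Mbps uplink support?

95

Audio: 96 kbps = 0.096 Mbps.
Per-viewer media rate: 10.496 Mbps.
1000 Mbps = 1,000 Mbps; 1,000 / 10.496 = 95.27 → 95 viewers.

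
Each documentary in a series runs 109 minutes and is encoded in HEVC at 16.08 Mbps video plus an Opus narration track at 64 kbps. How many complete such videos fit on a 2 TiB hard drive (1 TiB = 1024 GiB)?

109 min = 6540 s
Audio: 64 kbps = 0.064 Mbps.
Total bitrate: 16.144 Mbps.
Per item: 16.144 Mbps × 6540 s = 105,582 Mb = 13,198 MB.
Capacity: 2 TiB = 17,592,186 Mb; 166.62 items → 166 complete.

166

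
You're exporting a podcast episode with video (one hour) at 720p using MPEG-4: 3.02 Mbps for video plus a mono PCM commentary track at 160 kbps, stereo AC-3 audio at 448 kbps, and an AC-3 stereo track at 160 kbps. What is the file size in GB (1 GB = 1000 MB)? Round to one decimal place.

1.7 GB

1 h = 3600 s
Audio total: 160 + 448 + 160 = 768 kbps = 0.768 Mbps.
Total bitrate: 3.02 + 0.768 = 3.788 Mbps.
Stream data: 3.788 Mbps × 3600 s = 13636.8 Mb.
13,637 Mb ÷ 8 = 1,705 MB → 1.705 GB.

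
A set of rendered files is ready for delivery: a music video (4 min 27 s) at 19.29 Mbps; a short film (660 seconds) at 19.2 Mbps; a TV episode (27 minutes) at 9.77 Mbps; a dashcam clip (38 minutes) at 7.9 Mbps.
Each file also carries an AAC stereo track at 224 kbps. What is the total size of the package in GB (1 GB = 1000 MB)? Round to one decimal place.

Audio: 224 kbps = 0.224 Mbps.
music video: 19.514 Mbps × 267 s = 5210.2 Mb
short film: 19.424 Mbps × 660 s = 12819.8 Mb
TV episode: 9.994 Mbps × 1620 s = 16190.3 Mb
dashcam clip: 8.124 Mbps × 2280 s = 18522.7 Mb
Total: 52743.1 Mb = 6592.9 MB.
= 6.593 GB.

6.6 GB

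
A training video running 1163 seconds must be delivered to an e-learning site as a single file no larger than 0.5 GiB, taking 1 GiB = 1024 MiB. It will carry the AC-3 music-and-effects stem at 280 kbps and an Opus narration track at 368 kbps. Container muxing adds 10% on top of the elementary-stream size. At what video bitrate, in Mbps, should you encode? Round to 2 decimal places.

2.71 Mbps

Budget: 0.5 GiB = 4295.0 Mb.
Stream payload after overhead: 4295.0 / 1.10 = 3904.5 Mb.
Total bitrate budget: 3904.5 Mb / 1163 s = 3.357 Mbps.
Audio total: 280 + 368 = 648 kbps = 0.648 Mbps.
Video: 3.357 − 0.648 = 2.709 Mbps.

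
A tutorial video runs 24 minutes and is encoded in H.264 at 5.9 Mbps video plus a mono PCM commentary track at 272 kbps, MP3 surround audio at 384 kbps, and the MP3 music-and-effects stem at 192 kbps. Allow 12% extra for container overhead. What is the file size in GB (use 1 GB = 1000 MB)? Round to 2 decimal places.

24 min = 1440 s
Audio total: 272 + 384 + 192 = 848 kbps = 0.848 Mbps.
Total bitrate: 5.9 + 0.848 = 6.748 Mbps.
Stream data: 6.748 Mbps × 1440 s = 9717.1 Mb.
With 12% container overhead: ×1.12.
10,883 Mb ÷ 8 = 1,360 MB → 1.360 GB.

1.36 GB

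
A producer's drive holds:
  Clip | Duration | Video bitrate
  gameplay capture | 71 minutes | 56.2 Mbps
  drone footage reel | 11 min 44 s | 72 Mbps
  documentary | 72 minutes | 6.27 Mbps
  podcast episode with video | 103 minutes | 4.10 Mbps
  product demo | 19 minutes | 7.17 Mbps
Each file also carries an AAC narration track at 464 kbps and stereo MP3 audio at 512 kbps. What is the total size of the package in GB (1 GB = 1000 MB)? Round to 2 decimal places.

Audio total: 464 + 512 = 976 kbps = 0.976 Mbps.
gameplay capture: 57.176 Mbps × 4260 s = 243569.8 Mb
drone footage reel: 72.976 Mbps × 704 s = 51375.1 Mb
documentary: 7.246 Mbps × 4320 s = 31302.7 Mb
podcast episode with video: 5.076 Mbps × 6180 s = 31369.7 Mb
product demo: 8.146 Mbps × 1140 s = 9286.4 Mb
Total: 366903.7 Mb = 45863.0 MB.
= 45.86 GB.

45.86 GB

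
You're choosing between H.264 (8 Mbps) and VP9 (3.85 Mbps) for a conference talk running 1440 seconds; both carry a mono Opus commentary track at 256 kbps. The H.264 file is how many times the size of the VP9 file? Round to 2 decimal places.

2.01

Audio: 256 kbps = 0.256 Mbps.
H.264: 8.256 Mbps × 1440 s = 11888.6 Mb = 1.384 GiB.
VP9: 4.106 Mbps × 1440 s = 5912.6 Mb = 0.688 GiB.
Ratio: 1.384 / 0.688 = 2.011.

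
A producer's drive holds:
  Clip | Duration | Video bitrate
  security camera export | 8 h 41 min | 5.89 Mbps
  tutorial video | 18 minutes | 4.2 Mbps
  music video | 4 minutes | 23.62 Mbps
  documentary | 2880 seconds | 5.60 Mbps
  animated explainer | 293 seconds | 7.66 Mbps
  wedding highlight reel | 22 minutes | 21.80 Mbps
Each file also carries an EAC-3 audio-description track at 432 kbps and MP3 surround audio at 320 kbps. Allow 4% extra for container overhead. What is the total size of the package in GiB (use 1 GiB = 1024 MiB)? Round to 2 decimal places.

Audio total: 432 + 320 = 752 kbps = 0.752 Mbps.
security camera export: 6.642 Mbps × 31260 s × 1.04 = 215934.1 Mb
tutorial video: 4.952 Mbps × 1080 s × 1.04 = 5562.1 Mb
music video: 24.372 Mbps × 240 s × 1.04 = 6083.3 Mb
documentary: 6.352 Mbps × 2880 s × 1.04 = 19025.5 Mb
animated explainer: 8.412 Mbps × 293 s × 1.04 = 2563.3 Mb
wedding highlight reel: 22.552 Mbps × 1320 s × 1.04 = 30959.4 Mb
Total: 280127.6 Mb = 35016.0 MB.
= 32.61 GiB.

32.61 GiB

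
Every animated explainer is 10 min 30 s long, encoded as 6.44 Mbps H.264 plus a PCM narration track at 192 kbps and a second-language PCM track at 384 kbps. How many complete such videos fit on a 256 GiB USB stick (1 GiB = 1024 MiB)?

10 min 30 s = 630 s
Audio total: 192 + 384 = 576 kbps = 0.576 Mbps.
Total bitrate: 7.016 Mbps.
Per item: 7.016 Mbps × 630 s = 4,420 Mb = 552.5 MB.
Capacity: 256 GiB = 2,199,023 Mb; 497.51 items → 497 complete.

497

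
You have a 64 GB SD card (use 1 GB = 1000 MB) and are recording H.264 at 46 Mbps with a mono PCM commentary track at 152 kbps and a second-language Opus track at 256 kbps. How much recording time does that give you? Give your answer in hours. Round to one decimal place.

Audio total: 152 + 256 = 408 kbps = 0.408 Mbps.
Total bitrate: 46 + 0.408 = 46.408 Mbps.
Capacity: 64 GB = 512,000 Mb.
Recording time: 512,000 / 46.408 = 11,033 s ≈ 3.06 hours.

3.1 hours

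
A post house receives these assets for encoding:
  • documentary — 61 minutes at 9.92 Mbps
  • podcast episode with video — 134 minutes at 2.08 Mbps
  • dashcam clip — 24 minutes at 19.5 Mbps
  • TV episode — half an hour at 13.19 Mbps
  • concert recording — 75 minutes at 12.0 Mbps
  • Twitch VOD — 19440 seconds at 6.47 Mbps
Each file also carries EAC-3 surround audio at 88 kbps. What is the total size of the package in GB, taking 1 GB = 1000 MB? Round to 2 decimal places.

36.01 GB

Audio: 88 kbps = 0.088 Mbps.
documentary: 10.008 Mbps × 3660 s = 36629.3 Mb
podcast episode with video: 2.168 Mbps × 8040 s = 17430.7 Mb
dashcam clip: 19.588 Mbps × 1440 s = 28206.7 Mb
TV episode: 13.278 Mbps × 1800 s = 23900.4 Mb
concert recording: 12.088 Mbps × 4500 s = 54396.0 Mb
Twitch VOD: 6.558 Mbps × 19440 s = 127487.5 Mb
Total: 288050.6 Mb = 36006.3 MB.
= 36.01 GB.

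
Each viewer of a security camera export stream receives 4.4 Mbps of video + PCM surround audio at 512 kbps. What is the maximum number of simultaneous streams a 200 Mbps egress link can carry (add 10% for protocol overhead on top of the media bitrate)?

Audio: 512 kbps = 0.512 Mbps.
Per-viewer media rate: 4.912 Mbps.
On the wire with 10% overhead: 5.403 Mbps.
200 Mbps = 200.0 Mbps; 200.0 / 5.403 = 37.02 → 37 viewers.

37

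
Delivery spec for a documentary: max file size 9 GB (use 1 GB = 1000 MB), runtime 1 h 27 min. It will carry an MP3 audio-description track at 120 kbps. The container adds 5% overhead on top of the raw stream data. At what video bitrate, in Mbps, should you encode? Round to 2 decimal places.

13.02 Mbps

Budget: 9 GB = 72000.0 Mb.
Stream payload after overhead: 72000.0 / 1.05 = 68571.4 Mb.
1 h 27 min = 87 min = 5220 s
Total bitrate budget: 68571.4 Mb / 5220 s = 13.136 Mbps.
Audio: 120 kbps = 0.120 Mbps.
Video: 13.136 − 0.120 = 13.016 Mbps.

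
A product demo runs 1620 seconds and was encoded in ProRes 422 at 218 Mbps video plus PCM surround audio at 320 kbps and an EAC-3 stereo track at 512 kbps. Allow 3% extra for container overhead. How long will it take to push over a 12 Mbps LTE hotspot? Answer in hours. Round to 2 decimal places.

8.45 hours

Audio total: 320 + 512 = 832 kbps = 0.832 Mbps.
Total bitrate: 218.832 Mbps.
File: 218.832 Mbps × 1620 s = 354507.8 Mb.
With 3% container overhead: ×1.03. → 365143.1 Mb.
At 12 Mbps: 365143.1 / 12 = 30428.6 s ≈ 8.45 hours.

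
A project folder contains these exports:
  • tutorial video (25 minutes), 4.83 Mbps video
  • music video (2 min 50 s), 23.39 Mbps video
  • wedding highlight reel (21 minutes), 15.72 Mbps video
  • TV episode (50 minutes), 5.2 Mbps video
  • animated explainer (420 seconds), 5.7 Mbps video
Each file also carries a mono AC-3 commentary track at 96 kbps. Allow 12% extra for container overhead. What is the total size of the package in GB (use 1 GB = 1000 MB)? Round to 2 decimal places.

6.95 GB

Audio: 96 kbps = 0.096 Mbps.
tutorial video: 4.926 Mbps × 1500 s × 1.12 = 8275.7 Mb
music video: 23.486 Mbps × 170 s × 1.12 = 4471.7 Mb
wedding highlight reel: 15.816 Mbps × 1260 s × 1.12 = 22319.5 Mb
TV episode: 5.296 Mbps × 3000 s × 1.12 = 17794.6 Mb
animated explainer: 5.796 Mbps × 420 s × 1.12 = 2726.4 Mb
Total: 55588.0 Mb = 6948.5 MB.
= 6.948 GB.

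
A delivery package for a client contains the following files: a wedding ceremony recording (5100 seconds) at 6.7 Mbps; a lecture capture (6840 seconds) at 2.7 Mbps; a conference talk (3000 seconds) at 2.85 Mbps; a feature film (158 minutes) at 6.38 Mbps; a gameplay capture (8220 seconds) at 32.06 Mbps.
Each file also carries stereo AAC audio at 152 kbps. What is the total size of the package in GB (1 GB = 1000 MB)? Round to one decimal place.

Audio: 152 kbps = 0.152 Mbps.
wedding ceremony recording: 6.852 Mbps × 5100 s = 34945.2 Mb
lecture capture: 2.852 Mbps × 6840 s = 19507.7 Mb
conference talk: 3.002 Mbps × 3000 s = 9006.0 Mb
feature film: 6.532 Mbps × 9480 s = 61923.4 Mb
gameplay capture: 32.212 Mbps × 8220 s = 264782.6 Mb
Total: 390164.9 Mb = 48770.6 MB.
= 48.77 GB.

48.8 GB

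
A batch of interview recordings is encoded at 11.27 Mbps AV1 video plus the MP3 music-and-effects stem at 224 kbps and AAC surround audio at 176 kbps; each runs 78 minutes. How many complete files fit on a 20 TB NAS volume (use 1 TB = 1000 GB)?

2929

78 min = 4680 s
Audio total: 224 + 176 = 400 kbps = 0.400 Mbps.
Total bitrate: 11.670 Mbps.
Per item: 11.670 Mbps × 4680 s = 54,616 Mb = 6,827 MB.
Capacity: 20 TB = 160,000,000 Mb; 2929.57 items → 2929 complete.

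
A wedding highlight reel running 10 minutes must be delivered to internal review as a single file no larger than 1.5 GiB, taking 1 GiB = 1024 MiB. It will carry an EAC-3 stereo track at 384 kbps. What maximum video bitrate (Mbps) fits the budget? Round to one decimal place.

21.1 Mbps

Budget: 1.5 GiB = 12884.9 Mb.
10 min = 600 s
Total bitrate budget: 12884.9 Mb / 600 s = 21.475 Mbps.
Audio: 384 kbps = 0.384 Mbps.
Video: 21.475 − 0.384 = 21.091 Mbps.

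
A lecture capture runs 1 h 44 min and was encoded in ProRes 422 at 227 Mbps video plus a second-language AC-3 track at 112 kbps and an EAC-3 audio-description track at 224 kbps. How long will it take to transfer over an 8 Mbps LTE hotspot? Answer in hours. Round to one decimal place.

49.3 hours

1 h 44 min = 104 min = 6240 s
Audio total: 112 + 224 = 336 kbps = 0.336 Mbps.
Total bitrate: 227.336 Mbps.
File: 227.336 Mbps × 6240 s = 1418576.6 Mb.
At 8 Mbps: 1418576.6 / 8 = 177322.1 s ≈ 49.3 hours.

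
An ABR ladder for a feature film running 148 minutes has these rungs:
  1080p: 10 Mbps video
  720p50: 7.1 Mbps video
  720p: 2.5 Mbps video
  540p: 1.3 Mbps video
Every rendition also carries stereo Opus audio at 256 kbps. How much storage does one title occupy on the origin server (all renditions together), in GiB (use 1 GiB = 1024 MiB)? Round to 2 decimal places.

148 min = 8880 s
Audio: 256 kbps = 0.256 Mbps.
Sum of rendition bitrates: (10+0.256) + (7.1+0.256) + (2.5+0.256) + (1.3+0.256) = 21.924 Mbps.
× 8880 s = 194,685 Mb = 24,336 MB = 22.66 GiB.

22.66 GiB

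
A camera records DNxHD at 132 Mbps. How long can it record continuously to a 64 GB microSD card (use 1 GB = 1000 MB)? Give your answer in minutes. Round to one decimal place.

Capacity: 64 GB = 512,000 Mb.
Recording time: 512,000 / 132.000 = 3,879 s ≈ 64.6 minutes.

64.6 minutes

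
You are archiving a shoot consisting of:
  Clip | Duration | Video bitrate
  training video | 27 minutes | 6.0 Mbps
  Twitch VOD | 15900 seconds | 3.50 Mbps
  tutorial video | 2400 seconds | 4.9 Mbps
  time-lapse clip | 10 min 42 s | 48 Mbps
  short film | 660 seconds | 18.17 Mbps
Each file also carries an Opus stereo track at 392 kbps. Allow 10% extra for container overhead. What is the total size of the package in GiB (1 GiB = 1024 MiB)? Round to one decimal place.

16.4 GiB

Audio: 392 kbps = 0.392 Mbps.
training video: 6.392 Mbps × 1620 s × 1.10 = 11390.5 Mb
Twitch VOD: 3.892 Mbps × 15900 s × 1.10 = 68071.1 Mb
tutorial video: 5.292 Mbps × 2400 s × 1.10 = 13970.9 Mb
time-lapse clip: 48.392 Mbps × 642 s × 1.10 = 34174.4 Mb
short film: 18.562 Mbps × 660 s × 1.10 = 13476.0 Mb
Total: 141082.9 Mb = 17635.4 MB.
= 16.42 GiB.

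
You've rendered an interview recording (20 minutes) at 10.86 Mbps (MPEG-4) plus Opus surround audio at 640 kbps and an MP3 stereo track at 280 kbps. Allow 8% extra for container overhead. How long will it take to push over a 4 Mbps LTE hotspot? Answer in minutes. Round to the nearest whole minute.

64 minutes

20 min = 1200 s
Audio total: 640 + 280 = 920 kbps = 0.920 Mbps.
Total bitrate: 11.780 Mbps.
File: 11.780 Mbps × 1200 s = 14136.0 Mb.
With 8% container overhead: ×1.08. → 15266.9 Mb.
At 4 Mbps: 15266.9 / 4 = 3816.7 s ≈ 63.6 minutes.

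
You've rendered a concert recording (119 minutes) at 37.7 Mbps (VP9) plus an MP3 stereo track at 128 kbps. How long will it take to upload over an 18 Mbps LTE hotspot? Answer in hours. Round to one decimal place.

119 min = 7140 s
Audio: 128 kbps = 0.128 Mbps.
Total bitrate: 37.828 Mbps.
File: 37.828 Mbps × 7140 s = 270091.9 Mb.
At 18 Mbps: 270091.9 / 18 = 15005.1 s ≈ 4.17 hours.

4.2 hours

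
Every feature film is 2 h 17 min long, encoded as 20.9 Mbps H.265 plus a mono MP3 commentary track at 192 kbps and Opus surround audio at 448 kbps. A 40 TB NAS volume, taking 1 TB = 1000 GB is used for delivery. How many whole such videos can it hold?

2 h 17 min = 137 min = 8220 s
Audio total: 192 + 448 = 640 kbps = 0.640 Mbps.
Total bitrate: 21.540 Mbps.
Per item: 21.540 Mbps × 8220 s = 177,059 Mb = 22,132 MB.
Capacity: 40 TB = 320,000,000 Mb; 1807.31 items → 1807 complete.

1807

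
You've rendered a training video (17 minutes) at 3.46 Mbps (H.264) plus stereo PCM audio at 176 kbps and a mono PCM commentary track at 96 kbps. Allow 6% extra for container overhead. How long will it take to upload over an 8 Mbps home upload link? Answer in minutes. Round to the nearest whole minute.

17 min = 1020 s
Audio total: 176 + 96 = 272 kbps = 0.272 Mbps.
Total bitrate: 3.732 Mbps.
File: 3.732 Mbps × 1020 s = 3806.6 Mb.
With 6% container overhead: ×1.06. → 4035.0 Mb.
At 8 Mbps: 4035.0 / 8 = 504.4 s ≈ 8.41 minutes.

8 minutes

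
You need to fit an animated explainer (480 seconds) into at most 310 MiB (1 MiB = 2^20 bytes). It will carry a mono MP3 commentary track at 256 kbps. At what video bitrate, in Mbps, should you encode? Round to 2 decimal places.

5.16 Mbps

Budget: 310 MiB = 2600.5 Mb.
Total bitrate budget: 2600.5 Mb / 480 s = 5.418 Mbps.
Audio: 256 kbps = 0.256 Mbps.
Video: 5.418 − 0.256 = 5.162 Mbps.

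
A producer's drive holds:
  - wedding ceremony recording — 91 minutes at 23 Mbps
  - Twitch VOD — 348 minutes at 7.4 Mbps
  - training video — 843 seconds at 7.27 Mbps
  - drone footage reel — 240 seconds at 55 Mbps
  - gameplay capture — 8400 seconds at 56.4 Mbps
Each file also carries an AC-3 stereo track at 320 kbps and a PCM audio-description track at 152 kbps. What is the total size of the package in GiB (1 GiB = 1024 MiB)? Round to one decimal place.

92.0 GiB

Audio total: 320 + 152 = 472 kbps = 0.472 Mbps.
wedding ceremony recording: 23.472 Mbps × 5460 s = 128157.1 Mb
Twitch VOD: 7.872 Mbps × 20880 s = 164367.4 Mb
training video: 7.742 Mbps × 843 s = 6526.5 Mb
drone footage reel: 55.472 Mbps × 240 s = 13313.3 Mb
gameplay capture: 56.872 Mbps × 8400 s = 477724.8 Mb
Total: 790089.1 Mb = 98761.1 MB.
= 91.98 GiB.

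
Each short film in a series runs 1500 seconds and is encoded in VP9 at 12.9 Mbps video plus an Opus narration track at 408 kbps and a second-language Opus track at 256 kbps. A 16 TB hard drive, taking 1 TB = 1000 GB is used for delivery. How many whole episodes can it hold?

Audio total: 408 + 256 = 664 kbps = 0.664 Mbps.
Total bitrate: 13.564 Mbps.
Per item: 13.564 Mbps × 1500 s = 20,346 Mb = 2,543 MB.
Capacity: 16 TB = 128,000,000 Mb; 6291.16 items → 6291 complete.

6291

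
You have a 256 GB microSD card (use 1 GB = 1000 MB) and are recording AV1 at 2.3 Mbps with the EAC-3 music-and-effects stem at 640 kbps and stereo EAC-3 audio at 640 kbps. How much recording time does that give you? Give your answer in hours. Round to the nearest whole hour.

Audio total: 640 + 640 = 1280 kbps = 1.280 Mbps.
Total bitrate: 2.3 + 1.280 = 3.580 Mbps.
Capacity: 256 GB = 2,048,000 Mb.
Recording time: 2,048,000 / 3.580 = 572,067 s ≈ 159 hours.

159 hours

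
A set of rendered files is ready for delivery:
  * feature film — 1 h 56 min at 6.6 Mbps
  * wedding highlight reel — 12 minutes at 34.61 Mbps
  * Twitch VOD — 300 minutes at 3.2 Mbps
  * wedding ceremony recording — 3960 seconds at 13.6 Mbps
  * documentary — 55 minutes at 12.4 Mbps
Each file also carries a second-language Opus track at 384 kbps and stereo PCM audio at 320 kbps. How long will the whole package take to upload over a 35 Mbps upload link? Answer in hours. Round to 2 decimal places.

1.96 hours

Audio total: 384 + 320 = 704 kbps = 0.704 Mbps.
feature film: 7.304 Mbps × 6960 s = 50835.8 Mb
wedding highlight reel: 35.314 Mbps × 720 s = 25426.1 Mb
Twitch VOD: 3.904 Mbps × 18000 s = 70272.0 Mb
wedding ceremony recording: 14.304 Mbps × 3960 s = 56643.8 Mb
documentary: 13.104 Mbps × 3300 s = 43243.2 Mb
Total: 246421.0 Mb = 30802.6 MB.
At 35 Mbps: 246421.0 / 35 = 7041 s ≈ 1.96 hours.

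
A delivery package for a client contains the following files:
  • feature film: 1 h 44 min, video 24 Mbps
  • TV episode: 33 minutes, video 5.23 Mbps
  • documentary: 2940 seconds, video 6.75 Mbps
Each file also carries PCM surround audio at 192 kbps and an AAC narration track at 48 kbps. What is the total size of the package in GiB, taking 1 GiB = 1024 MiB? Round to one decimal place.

21.3 GiB

Audio total: 192 + 48 = 240 kbps = 0.240 Mbps.
feature film: 24.240 Mbps × 6240 s = 151257.6 Mb
TV episode: 5.470 Mbps × 1980 s = 10830.6 Mb
documentary: 6.990 Mbps × 2940 s = 20550.6 Mb
Total: 182638.8 Mb = 22829.8 MB.
= 21.26 GiB.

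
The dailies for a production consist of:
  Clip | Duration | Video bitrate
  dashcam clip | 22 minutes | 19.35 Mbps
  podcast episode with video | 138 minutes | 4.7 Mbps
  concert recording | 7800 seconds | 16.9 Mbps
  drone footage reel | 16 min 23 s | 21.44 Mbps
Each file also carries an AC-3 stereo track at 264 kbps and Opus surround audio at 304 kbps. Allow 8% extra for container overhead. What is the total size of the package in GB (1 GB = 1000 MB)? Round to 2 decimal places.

30.75 GB

Audio total: 264 + 304 = 568 kbps = 0.568 Mbps.
dashcam clip: 19.918 Mbps × 1320 s × 1.08 = 28395.1 Mb
podcast episode with video: 5.268 Mbps × 8280 s × 1.08 = 47108.6 Mb
concert recording: 17.468 Mbps × 7800 s × 1.08 = 147150.4 Mb
drone footage reel: 22.008 Mbps × 983 s × 1.08 = 23364.6 Mb
Total: 246018.7 Mb = 30752.3 MB.
= 30.75 GB.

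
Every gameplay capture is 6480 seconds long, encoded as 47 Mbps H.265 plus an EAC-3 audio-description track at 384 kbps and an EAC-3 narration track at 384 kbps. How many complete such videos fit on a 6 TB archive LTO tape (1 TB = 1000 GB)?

Audio total: 384 + 384 = 768 kbps = 0.768 Mbps.
Total bitrate: 47.768 Mbps.
Per item: 47.768 Mbps × 6480 s = 309,537 Mb = 38,692 MB.
Capacity: 6 TB = 48,000,000 Mb; 155.07 items → 155 complete.

155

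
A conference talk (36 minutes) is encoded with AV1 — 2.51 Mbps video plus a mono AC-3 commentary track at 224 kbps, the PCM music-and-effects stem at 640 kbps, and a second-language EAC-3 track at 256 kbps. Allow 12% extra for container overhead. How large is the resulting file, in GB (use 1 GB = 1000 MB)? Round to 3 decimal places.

1.098 GB

36 min = 2160 s
Audio total: 224 + 640 + 256 = 1120 kbps = 1.120 Mbps.
Total bitrate: 2.51 + 1.120 = 3.630 Mbps.
Stream data: 3.630 Mbps × 2160 s = 7840.8 Mb.
With 12% container overhead: ×1.12.
8,782 Mb ÷ 8 = 1,098 MB → 1.098 GB.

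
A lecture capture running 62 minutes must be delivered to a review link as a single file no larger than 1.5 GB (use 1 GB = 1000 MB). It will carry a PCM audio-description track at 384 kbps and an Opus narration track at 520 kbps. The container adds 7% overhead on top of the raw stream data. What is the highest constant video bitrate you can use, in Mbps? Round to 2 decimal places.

2.11 Mbps

Budget: 1.5 GB = 12000.0 Mb.
Stream payload after overhead: 12000.0 / 1.07 = 11215.0 Mb.
62 min = 3720 s
Total bitrate budget: 11215.0 Mb / 3720 s = 3.015 Mbps.
Audio total: 384 + 520 = 904 kbps = 0.904 Mbps.
Video: 3.015 − 0.904 = 2.111 Mbps.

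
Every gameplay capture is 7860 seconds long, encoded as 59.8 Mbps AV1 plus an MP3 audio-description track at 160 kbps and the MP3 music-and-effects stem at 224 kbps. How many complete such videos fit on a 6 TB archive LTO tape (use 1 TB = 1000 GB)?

Audio total: 160 + 224 = 384 kbps = 0.384 Mbps.
Total bitrate: 60.184 Mbps.
Per item: 60.184 Mbps × 7860 s = 473,046 Mb = 59,131 MB.
Capacity: 6 TB = 48,000,000 Mb; 101.47 items → 101 complete.

101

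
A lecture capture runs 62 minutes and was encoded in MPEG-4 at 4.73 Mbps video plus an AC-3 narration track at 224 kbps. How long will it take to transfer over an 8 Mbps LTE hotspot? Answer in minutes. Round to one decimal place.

62 min = 3720 s
Audio: 224 kbps = 0.224 Mbps.
Total bitrate: 4.954 Mbps.
File: 4.954 Mbps × 3720 s = 18428.9 Mb.
At 8 Mbps: 18428.9 / 8 = 2303.6 s ≈ 38.4 minutes.

38.4 minutes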